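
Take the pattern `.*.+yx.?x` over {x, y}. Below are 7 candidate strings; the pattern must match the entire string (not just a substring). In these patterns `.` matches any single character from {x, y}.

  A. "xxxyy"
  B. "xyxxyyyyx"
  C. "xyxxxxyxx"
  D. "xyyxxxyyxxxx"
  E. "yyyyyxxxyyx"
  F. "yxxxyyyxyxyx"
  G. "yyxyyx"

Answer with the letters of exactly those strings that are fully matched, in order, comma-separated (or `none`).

A → no match — must end with "x"
B → no match
C → match
D → no match
E → no match
F → match
G → no match

C, F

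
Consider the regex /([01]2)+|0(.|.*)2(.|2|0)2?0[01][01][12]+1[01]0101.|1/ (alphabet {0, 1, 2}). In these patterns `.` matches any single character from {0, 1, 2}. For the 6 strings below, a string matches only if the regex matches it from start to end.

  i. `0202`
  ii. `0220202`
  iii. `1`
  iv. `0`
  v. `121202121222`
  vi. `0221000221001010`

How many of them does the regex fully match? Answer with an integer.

i → match
ii → no match
iii → match
iv → no match
v → no match
vi → match
Total matched: 3

3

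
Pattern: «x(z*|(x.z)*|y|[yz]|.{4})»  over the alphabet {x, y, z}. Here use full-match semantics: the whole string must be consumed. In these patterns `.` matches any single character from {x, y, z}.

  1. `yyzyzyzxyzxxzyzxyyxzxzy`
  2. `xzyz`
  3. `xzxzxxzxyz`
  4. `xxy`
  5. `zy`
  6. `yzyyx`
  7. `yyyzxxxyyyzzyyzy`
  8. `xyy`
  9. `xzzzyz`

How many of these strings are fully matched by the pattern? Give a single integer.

0

1 → no match — must start with `x`
2 → no match
3 → no match
4 → no match
5 → no match — must start with `x`
6 → no match — must start with `x`
7 → no match — must start with `x`
8 → no match
9 → no match
Total matched: 0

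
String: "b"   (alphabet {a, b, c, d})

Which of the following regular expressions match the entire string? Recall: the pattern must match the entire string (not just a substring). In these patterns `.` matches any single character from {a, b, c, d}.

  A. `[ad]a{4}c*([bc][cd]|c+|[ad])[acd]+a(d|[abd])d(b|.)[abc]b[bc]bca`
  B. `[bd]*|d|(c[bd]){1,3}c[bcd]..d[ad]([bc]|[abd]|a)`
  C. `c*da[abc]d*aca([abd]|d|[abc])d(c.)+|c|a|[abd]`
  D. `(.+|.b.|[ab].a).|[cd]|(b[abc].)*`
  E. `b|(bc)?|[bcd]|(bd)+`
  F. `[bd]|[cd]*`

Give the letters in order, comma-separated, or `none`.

B, C, E, F

A → no match — must end with "bca"
B → match
C → match
D → no match
E → match
F → match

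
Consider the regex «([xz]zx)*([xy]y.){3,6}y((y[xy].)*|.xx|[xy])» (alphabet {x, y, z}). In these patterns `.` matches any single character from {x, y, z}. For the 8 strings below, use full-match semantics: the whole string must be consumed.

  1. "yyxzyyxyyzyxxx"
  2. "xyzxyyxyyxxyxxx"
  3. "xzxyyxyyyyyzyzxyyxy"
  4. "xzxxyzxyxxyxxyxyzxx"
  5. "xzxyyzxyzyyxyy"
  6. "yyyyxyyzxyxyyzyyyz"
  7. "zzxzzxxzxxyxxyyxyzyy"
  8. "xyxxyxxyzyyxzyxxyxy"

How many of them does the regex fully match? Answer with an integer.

1 → no match
2 → no match
3 → no match
4 → match
5 → match
6 → no match
7 → match
8 → match
Total matched: 4

4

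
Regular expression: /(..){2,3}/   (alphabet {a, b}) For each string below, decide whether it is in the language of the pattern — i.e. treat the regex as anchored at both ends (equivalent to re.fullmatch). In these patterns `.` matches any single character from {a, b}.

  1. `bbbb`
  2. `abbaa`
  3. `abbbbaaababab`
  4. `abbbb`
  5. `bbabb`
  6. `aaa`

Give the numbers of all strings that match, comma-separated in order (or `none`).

1

1. `bbbb` → match
2. `abbaa` → no match
3 → no match
4. `abbbb` → no match
5. `bbabb` → no match
6. `aaa` → no match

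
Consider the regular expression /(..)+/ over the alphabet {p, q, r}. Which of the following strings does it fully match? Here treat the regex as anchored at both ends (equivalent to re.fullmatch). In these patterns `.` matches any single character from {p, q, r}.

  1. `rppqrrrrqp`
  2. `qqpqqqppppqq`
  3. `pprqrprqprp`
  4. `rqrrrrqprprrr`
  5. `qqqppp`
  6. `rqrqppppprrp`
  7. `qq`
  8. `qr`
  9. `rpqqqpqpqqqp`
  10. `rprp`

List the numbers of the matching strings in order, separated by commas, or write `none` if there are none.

1, 2, 5, 6, 7, 8, 9, 10

1 → match
2 → match
3 → no match
4 → no match
5 → match
6 → match
7 → match
8 → match
9 → match
10 → match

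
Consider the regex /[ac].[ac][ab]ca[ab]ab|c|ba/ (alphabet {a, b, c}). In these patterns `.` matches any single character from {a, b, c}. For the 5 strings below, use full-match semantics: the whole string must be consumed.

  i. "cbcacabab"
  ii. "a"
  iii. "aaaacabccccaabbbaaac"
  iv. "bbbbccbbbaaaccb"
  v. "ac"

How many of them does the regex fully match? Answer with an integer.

1

i → match
ii → no match
iii → no match
iv → no match
v → no match
Total matched: 1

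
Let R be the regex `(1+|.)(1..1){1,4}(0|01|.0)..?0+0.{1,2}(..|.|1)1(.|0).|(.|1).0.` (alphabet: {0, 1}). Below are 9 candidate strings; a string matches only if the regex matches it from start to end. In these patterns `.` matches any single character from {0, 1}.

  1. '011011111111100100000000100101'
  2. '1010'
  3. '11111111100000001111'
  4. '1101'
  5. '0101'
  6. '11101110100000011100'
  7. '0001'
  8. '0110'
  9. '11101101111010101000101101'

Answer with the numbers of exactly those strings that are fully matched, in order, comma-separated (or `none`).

1 → match
2 → no match
3 → match
4 → match
5 → match
6 → match
7 → match
8 → no match
9 → match

1, 3, 4, 5, 6, 7, 9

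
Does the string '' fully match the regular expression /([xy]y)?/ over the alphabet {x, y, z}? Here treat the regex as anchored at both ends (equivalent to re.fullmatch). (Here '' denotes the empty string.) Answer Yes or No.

Yes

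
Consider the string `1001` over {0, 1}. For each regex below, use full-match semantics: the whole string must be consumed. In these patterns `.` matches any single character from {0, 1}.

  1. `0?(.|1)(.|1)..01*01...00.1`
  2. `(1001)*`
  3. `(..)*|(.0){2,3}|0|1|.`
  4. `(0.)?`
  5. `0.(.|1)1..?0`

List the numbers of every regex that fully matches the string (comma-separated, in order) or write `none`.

1 → no match
2 → match
3 → match
4 → no match
5 → no match — must start with `0`

2, 3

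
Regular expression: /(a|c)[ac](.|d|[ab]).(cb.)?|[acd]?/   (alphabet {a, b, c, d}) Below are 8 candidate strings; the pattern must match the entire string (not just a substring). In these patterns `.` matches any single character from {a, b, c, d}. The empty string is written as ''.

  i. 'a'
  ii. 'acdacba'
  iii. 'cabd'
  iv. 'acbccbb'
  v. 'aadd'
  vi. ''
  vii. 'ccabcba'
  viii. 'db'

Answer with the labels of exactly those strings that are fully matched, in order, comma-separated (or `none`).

i. 'a' → match
ii. 'acdacba' → match
iii. 'cabd' → match
iv. 'acbccbb' → match
v. 'aadd' → match
vi. '' → match
vii. 'ccabcba' → match
viii. 'db' → no match

i, ii, iii, iv, v, vi, vii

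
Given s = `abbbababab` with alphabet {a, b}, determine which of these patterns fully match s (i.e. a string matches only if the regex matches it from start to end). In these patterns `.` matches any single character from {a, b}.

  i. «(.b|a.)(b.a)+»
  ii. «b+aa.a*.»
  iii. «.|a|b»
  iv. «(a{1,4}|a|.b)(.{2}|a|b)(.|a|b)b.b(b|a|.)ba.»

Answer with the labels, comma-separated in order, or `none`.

iv

i → no match — must end with `a`
ii → no match — must start with `b`
iii → no match
iv → match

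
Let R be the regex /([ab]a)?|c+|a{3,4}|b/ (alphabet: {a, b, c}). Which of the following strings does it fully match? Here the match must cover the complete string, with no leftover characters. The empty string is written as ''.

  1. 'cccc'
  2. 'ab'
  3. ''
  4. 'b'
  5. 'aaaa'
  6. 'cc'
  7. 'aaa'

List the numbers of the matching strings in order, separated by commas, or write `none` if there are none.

1, 3, 4, 5, 6, 7

1. 'cccc' → match
2. 'ab' → no match
3. '' → match
4. 'b' → match
5. 'aaaa' → match
6. 'cc' → match
7. 'aaa' → match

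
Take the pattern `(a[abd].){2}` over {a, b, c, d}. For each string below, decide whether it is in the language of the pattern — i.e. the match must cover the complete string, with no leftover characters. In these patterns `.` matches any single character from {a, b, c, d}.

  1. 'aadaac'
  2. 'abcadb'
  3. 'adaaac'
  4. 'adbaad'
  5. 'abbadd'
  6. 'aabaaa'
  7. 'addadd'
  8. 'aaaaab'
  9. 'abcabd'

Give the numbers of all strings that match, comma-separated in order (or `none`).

1, 2, 3, 4, 5, 6, 7, 8, 9

1 → match
2 → match
3 → match
4 → match
5 → match
6 → match
7 → match
8 → match
9 → match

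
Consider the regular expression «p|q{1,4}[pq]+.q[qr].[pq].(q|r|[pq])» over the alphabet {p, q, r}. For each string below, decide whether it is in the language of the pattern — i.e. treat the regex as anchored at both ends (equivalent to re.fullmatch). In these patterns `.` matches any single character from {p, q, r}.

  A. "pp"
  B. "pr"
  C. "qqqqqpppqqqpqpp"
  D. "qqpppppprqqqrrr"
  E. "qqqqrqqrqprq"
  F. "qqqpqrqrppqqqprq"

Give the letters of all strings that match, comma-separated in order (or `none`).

C

A → no match
B → no match
C → match
D → no match
E → no match
F → no match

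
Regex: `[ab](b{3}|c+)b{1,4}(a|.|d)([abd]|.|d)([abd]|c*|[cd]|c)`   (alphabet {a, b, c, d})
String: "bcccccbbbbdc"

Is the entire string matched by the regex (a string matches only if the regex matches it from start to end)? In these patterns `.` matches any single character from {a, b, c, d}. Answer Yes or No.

Yes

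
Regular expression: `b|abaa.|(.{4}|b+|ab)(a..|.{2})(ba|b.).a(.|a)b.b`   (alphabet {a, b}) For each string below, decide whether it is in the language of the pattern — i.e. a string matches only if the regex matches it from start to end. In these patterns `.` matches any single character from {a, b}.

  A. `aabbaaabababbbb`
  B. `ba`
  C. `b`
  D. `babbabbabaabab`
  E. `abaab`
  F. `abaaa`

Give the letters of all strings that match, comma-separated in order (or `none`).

A → match
B. `ba` → no match
C. `b` → match
D → match
E. `abaab` → match
F. `abaaa` → match

A, C, D, E, F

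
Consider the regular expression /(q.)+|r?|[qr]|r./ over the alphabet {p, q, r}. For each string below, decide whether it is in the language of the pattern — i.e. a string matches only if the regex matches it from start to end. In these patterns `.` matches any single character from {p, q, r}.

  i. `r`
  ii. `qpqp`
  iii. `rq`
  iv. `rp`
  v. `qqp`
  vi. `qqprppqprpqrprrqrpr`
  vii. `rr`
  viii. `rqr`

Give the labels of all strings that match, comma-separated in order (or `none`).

i, ii, iii, iv, vii

i → match
ii → match
iii → match
iv → match
v → no match
vi → no match
vii → match
viii → no match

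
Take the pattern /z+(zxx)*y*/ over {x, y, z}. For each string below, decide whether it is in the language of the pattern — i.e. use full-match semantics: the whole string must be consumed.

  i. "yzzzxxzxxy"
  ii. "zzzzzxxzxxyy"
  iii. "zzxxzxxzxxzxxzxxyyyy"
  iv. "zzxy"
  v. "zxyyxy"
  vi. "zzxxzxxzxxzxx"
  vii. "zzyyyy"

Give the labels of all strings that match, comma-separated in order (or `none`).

i. "yzzzxxzxxy" → no match — must start with "z"
ii. "zzzzzxxzxxyy" → match
iii → match
iv. "zzxy" → no match
v. "zxyyxy" → no match
vi → match
vii. "zzyyyy" → match

ii, iii, vi, vii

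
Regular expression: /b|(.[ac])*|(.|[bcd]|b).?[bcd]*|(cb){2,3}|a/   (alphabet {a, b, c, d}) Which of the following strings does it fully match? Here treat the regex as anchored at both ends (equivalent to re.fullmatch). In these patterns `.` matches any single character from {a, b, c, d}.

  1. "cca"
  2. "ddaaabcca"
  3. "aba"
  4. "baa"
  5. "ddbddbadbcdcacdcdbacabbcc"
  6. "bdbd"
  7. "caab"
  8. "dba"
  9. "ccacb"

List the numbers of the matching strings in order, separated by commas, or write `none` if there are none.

1 → no match
2 → no match
3 → no match
4 → no match
5 → no match
6 → match
7 → no match
8 → no match
9 → no match

6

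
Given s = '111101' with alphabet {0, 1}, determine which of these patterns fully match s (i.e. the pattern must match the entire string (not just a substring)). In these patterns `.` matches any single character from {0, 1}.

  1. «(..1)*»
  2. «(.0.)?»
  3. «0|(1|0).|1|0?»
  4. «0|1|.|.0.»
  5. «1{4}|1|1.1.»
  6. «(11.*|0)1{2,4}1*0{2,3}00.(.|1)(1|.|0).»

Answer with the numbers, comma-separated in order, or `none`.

1

1 → match
2 → no match
3 → no match
4 → no match
5 → no match
6 → no match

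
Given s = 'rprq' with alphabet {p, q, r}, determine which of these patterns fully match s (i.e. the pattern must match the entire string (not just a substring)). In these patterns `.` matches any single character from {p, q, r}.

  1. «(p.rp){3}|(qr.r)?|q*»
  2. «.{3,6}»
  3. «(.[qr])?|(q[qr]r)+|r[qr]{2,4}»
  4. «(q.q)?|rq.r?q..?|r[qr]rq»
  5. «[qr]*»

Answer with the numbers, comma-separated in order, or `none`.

2

1 → no match
2 → match
3 → no match
4 → no match
5 → no match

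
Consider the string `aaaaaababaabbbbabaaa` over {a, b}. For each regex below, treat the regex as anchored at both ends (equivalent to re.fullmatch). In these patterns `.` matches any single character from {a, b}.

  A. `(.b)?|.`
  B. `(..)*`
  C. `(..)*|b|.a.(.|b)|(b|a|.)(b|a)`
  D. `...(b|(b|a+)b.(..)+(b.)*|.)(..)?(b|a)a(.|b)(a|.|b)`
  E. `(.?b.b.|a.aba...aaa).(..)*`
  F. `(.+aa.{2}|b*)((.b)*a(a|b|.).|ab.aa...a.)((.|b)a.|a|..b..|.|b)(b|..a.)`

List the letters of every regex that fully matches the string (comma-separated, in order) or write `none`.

A → no match
B → match
C → match
D → match
E → no match
F → no match

B, C, D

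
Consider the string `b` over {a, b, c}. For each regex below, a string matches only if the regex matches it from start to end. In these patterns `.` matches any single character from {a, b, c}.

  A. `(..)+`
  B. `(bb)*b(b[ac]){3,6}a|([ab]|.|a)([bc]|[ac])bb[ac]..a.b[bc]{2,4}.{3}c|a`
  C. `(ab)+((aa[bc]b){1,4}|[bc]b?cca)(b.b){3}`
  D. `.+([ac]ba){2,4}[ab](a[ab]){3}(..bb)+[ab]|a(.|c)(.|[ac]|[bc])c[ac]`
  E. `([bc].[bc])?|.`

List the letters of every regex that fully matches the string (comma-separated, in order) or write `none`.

E

A → no match
B → no match
C → no match — must start with `ab`
D → no match
E → match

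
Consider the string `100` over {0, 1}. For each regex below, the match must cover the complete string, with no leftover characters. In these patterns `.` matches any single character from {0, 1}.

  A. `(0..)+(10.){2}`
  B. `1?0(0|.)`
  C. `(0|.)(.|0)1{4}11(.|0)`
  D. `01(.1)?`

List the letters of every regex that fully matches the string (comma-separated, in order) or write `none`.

B

A → no match — must start with `0`
B → match
C → no match
D → no match — must start with `01`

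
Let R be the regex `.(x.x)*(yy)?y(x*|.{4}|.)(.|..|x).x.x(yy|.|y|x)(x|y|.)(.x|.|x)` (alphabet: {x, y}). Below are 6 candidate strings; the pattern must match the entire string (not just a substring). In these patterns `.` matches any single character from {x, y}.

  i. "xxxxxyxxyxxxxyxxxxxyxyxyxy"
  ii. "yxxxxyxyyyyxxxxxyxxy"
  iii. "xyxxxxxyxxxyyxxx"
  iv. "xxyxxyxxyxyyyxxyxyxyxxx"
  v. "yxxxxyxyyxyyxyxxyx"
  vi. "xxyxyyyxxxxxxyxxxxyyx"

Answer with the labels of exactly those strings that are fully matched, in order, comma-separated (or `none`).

i, iii, iv, v, vi

i → match
ii → no match
iii → match
iv → match
v → match
vi → match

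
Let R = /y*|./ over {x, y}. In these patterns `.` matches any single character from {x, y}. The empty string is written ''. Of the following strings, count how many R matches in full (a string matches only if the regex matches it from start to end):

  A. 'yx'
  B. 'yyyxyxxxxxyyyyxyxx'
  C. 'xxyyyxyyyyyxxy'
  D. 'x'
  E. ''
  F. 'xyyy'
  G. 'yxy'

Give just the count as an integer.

A. 'yx' → no match
B → no match
C → no match
D. 'x' → match
E. '' → match
F. 'xyyy' → no match
G. 'yxy' → no match
Total matched: 2

2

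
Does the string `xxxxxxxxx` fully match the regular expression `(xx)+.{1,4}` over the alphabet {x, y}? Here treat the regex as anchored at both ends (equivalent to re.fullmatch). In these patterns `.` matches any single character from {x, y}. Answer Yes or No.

Yes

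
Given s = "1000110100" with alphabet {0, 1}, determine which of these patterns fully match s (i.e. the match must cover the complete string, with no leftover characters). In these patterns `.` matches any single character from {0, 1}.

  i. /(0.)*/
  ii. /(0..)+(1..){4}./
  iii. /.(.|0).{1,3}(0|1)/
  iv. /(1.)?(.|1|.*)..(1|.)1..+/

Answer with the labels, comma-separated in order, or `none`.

iv

i → no match
ii → no match — must start with "0"
iii → no match
iv → match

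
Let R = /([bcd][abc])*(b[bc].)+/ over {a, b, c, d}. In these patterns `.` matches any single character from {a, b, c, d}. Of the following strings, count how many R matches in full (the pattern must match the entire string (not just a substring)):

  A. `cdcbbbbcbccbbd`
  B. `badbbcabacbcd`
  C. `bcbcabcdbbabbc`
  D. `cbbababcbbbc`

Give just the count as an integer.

A → no match
B → no match
C → match
D → match
Total matched: 2

2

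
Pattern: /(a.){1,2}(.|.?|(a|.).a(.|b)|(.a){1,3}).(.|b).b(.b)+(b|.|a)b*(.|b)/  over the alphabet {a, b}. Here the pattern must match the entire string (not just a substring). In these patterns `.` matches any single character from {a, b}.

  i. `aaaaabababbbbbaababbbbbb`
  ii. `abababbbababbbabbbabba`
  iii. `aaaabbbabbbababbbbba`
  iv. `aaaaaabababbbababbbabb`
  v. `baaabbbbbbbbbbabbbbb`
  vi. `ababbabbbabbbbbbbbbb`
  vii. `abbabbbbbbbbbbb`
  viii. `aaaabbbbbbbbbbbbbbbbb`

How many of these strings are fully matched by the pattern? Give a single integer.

i → no match
ii → match
iii → match
iv → match
v → no match — must start with `a`
vi → match
vii → match
viii → match
Total matched: 6

6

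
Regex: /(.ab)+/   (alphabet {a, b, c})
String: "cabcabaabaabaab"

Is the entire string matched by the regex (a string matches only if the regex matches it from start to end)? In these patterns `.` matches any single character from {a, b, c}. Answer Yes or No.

Yes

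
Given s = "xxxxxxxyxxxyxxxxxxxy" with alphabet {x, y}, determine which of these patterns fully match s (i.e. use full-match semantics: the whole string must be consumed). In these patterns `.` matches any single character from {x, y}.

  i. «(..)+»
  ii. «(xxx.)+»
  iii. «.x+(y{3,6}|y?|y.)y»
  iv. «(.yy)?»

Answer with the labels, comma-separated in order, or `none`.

i → match
ii → match
iii → no match
iv → no match

i, ii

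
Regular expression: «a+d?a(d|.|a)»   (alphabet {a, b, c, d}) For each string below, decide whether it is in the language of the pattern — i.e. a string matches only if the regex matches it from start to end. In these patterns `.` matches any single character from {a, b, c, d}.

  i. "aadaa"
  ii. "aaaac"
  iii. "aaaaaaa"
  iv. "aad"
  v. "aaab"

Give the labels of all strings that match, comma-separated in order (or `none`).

i → match
ii → match
iii → match
iv → match
v → match

i, ii, iii, iv, v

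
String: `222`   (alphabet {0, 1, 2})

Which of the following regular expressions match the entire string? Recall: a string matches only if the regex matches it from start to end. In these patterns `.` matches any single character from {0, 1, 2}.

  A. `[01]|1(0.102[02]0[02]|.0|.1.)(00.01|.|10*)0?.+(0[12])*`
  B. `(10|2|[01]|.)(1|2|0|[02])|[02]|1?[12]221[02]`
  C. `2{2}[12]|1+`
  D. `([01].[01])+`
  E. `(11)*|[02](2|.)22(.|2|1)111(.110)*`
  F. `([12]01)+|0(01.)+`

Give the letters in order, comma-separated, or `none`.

C

A → no match
B → no match
C → match
D → no match
E → no match
F → no match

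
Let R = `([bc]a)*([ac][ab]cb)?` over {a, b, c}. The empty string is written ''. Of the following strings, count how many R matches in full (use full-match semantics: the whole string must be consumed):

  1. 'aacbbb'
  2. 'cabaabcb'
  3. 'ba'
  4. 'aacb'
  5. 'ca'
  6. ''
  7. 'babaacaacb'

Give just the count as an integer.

5

1. 'aacbbb' → no match
2. 'cabaabcb' → match
3. 'ba' → match
4. 'aacb' → match
5. 'ca' → match
6. '' → match
7. 'babaacaacb' → no match
Total matched: 5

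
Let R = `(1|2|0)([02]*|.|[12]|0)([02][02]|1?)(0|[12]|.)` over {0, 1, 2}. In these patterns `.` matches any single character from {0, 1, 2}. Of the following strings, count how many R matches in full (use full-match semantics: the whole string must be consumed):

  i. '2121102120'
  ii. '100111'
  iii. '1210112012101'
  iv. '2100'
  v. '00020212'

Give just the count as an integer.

i → no match
ii → no match
iii → no match
iv → no match
v → match
Total matched: 1

1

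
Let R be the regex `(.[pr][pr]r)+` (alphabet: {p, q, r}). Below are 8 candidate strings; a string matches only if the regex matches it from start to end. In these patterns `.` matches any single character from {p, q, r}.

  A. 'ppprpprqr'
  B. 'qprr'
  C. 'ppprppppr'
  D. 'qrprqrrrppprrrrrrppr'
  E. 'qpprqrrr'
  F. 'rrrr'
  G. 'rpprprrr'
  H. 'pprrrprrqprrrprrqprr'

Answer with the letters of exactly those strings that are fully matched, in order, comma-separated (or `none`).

B, D, E, F, G, H

A. 'ppprpprqr' → no match
B. 'qprr' → match
C. 'ppprppppr' → no match
D → match
E. 'qpprqrrr' → match
F. 'rrrr' → match
G. 'rpprprrr' → match
H → match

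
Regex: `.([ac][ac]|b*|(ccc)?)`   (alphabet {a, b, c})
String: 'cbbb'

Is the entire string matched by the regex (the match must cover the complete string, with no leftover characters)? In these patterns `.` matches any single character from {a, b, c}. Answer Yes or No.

Yes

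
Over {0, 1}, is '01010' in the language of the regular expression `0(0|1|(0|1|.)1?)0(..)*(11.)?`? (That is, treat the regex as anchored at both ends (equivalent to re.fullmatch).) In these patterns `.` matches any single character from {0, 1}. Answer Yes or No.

Yes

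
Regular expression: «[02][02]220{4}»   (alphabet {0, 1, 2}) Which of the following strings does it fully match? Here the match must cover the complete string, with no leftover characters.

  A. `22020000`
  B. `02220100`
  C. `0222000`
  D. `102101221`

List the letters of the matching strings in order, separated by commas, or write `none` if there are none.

none

A → no match
B → no match
C → no match
D → no match — must end with `0`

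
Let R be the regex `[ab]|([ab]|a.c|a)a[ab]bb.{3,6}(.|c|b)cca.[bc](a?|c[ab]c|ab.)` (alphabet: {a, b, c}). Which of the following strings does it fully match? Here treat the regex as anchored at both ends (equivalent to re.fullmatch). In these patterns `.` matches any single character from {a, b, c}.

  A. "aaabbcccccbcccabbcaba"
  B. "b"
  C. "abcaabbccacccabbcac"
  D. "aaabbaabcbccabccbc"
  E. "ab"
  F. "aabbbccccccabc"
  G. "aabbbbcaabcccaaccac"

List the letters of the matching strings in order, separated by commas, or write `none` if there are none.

B, C, D, F, G

A → no match
B → match
C → match
D → match
E → no match
F → match
G → match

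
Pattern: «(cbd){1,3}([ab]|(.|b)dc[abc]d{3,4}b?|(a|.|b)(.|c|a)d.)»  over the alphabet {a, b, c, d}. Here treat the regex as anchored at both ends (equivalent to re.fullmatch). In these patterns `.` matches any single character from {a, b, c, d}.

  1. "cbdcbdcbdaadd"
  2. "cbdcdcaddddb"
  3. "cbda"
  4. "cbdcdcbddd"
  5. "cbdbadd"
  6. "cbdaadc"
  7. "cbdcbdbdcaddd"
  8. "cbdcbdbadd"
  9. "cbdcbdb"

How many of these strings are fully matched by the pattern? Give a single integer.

1 → match
2 → match
3 → match
4 → match
5 → match
6 → match
7 → match
8 → match
9 → match
Total matched: 9

9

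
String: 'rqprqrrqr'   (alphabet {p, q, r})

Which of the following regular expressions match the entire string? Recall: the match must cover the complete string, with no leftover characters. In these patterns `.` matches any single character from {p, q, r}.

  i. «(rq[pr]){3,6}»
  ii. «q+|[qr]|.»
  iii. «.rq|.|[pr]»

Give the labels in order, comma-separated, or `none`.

i

i → match
ii → no match
iii → no match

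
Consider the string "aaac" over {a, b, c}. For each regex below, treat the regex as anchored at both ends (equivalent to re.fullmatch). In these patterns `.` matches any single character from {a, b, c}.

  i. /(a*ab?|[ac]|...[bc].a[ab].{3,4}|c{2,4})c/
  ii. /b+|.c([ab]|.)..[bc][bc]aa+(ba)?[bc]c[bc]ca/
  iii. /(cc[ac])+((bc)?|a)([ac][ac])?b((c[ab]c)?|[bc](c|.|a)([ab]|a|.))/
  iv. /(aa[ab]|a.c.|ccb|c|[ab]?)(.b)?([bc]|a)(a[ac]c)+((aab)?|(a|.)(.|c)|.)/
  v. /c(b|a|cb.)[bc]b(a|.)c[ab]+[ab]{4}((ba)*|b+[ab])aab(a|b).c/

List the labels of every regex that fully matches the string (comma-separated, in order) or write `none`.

i → match
ii → no match
iii → no match — must start with "cc"
iv → match
v → no match — must start with "c"

i, iv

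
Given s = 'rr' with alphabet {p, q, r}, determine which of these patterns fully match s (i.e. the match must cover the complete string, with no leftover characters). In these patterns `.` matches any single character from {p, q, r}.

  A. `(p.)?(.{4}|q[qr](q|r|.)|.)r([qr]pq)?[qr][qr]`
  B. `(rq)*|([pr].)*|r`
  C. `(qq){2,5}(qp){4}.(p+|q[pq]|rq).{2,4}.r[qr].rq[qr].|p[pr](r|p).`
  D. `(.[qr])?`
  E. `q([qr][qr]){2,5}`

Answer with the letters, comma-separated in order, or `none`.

B, D

A → no match
B → match
C → no match
D → match
E → no match — must start with 'q'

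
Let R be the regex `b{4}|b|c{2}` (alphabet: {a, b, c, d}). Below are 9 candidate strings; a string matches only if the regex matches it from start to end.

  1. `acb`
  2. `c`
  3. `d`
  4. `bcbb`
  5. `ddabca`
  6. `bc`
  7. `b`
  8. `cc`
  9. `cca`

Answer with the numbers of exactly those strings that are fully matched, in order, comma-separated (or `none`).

1. `acb` → no match
2. `c` → no match
3. `d` → no match
4. `bcbb` → no match
5. `ddabca` → no match
6. `bc` → no match
7. `b` → match
8. `cc` → match
9. `cca` → no match

7, 8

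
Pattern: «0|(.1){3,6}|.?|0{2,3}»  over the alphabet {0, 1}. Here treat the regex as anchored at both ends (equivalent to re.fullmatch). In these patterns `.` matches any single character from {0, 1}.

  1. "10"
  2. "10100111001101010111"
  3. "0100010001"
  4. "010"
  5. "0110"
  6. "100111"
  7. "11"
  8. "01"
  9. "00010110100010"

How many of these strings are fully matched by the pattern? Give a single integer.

1 → no match
2 → no match
3 → no match
4 → no match
5 → no match
6 → no match
7 → no match
8 → no match
9 → no match
Total matched: 0

0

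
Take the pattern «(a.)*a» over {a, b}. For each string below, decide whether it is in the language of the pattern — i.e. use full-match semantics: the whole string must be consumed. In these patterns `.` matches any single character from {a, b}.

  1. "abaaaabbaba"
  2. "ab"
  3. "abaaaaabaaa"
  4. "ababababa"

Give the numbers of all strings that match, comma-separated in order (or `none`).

1 → no match
2 → no match — must end with "a"
3 → match
4 → match

3, 4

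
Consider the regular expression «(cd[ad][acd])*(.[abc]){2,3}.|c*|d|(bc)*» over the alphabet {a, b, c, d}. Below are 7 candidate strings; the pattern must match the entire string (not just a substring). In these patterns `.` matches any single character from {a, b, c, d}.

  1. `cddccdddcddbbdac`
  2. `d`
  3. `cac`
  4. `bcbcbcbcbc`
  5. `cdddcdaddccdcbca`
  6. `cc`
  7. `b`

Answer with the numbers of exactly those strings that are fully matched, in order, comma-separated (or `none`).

2, 4, 6

1 → no match
2 → match
3 → no match
4 → match
5 → no match
6 → match
7 → no match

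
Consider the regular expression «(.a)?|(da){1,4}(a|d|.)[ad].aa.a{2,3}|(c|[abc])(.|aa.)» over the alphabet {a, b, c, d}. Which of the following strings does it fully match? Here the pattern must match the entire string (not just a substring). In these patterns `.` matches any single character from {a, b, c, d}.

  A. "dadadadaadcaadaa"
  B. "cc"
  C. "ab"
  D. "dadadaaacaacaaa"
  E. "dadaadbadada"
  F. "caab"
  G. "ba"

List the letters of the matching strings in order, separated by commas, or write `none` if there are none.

A, B, C, D, F, G

A → match
B → match
C → match
D → match
E → no match
F → match
G → match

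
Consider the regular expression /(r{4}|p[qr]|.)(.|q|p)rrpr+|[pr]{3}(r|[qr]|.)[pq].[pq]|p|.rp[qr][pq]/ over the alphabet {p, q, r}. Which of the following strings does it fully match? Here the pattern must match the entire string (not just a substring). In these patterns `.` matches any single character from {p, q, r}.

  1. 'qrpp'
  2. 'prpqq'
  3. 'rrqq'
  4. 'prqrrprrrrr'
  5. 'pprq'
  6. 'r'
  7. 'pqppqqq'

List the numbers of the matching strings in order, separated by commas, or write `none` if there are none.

2, 4

1. 'qrpp' → no match
2. 'prpqq' → match
3. 'rrqq' → no match
4. 'prqrrprrrrr' → match
5. 'pprq' → no match
6. 'r' → no match
7. 'pqppqqq' → no match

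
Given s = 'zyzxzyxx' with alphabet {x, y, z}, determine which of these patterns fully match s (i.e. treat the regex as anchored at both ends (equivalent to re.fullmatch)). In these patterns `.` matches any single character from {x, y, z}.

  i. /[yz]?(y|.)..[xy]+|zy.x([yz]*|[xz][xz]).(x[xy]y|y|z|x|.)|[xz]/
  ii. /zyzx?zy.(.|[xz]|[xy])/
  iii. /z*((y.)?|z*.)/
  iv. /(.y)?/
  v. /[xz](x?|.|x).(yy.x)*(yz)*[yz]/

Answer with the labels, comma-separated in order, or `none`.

i, ii

i → match
ii → match
iii → no match
iv → no match
v → no match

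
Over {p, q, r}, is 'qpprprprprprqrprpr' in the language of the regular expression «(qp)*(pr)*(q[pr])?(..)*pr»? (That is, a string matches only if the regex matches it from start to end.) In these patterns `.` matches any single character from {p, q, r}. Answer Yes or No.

Yes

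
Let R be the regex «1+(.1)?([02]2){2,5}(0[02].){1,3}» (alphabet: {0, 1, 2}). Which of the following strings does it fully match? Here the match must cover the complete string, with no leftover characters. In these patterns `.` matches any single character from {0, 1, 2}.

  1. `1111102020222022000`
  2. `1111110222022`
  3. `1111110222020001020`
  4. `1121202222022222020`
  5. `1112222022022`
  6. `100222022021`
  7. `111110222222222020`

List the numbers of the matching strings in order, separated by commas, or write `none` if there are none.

1 → match
2 → match
3 → match
4 → no match
5 → match
6 → no match
7 → match

1, 2, 3, 5, 7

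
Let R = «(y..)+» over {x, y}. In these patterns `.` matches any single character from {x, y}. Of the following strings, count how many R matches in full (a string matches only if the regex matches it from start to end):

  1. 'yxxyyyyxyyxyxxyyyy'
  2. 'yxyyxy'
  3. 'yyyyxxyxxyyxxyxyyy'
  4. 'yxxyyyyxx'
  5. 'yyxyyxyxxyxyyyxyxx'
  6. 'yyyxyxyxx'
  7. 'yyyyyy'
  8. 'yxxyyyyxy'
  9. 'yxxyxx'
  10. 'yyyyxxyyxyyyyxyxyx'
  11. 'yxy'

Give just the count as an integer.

1 → no match
2 → match
3 → no match
4 → match
5 → match
6 → no match
7 → match
8 → match
9 → match
10 → no match
11 → match
Total matched: 7

7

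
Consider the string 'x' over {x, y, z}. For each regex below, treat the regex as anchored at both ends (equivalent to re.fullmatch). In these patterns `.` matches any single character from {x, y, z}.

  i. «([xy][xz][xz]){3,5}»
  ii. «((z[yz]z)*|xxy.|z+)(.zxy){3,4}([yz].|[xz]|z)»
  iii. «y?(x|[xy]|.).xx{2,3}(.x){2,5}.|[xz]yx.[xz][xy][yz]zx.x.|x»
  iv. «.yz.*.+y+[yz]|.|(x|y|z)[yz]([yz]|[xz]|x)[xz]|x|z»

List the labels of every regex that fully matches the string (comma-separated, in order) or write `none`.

i → no match
ii → no match
iii → match
iv → match

iii, iv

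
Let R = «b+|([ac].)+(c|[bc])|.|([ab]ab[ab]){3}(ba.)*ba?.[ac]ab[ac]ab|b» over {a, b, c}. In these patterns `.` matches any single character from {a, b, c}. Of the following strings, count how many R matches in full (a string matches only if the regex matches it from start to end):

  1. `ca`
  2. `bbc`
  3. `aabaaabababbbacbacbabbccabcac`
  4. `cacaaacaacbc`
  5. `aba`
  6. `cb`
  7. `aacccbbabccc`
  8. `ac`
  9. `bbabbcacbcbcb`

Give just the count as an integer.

1. `ca` → no match
2. `bbc` → no match
3 → no match
4. `cacaaacaacbc` → no match
5. `aba` → no match
6. `cb` → no match
7. `aacccbbabccc` → no match
8. `ac` → no match
9 → no match
Total matched: 0

0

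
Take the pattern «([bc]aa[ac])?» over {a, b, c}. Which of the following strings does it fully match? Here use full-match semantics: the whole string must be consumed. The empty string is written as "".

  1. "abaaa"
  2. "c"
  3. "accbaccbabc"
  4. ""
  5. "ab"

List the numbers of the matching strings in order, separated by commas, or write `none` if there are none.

4

1 → no match
2 → no match
3 → no match
4 → match
5 → no match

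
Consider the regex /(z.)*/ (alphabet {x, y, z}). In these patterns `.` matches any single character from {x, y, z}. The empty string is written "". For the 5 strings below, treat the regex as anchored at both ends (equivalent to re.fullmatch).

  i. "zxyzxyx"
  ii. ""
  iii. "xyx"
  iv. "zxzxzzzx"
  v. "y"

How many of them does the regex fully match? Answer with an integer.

2

i → no match
ii → match
iii → no match
iv → match
v → no match
Total matched: 2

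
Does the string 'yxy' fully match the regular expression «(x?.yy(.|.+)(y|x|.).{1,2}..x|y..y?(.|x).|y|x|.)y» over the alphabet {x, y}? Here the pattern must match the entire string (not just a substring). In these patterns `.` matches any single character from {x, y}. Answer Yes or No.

No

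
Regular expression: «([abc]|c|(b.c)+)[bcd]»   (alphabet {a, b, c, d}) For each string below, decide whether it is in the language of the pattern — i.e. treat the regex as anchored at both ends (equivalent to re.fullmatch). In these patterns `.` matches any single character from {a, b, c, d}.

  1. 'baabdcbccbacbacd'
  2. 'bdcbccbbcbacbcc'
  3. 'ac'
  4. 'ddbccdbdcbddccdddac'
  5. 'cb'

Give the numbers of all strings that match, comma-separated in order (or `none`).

1 → no match
2 → no match
3 → match
4 → no match
5 → match

3, 5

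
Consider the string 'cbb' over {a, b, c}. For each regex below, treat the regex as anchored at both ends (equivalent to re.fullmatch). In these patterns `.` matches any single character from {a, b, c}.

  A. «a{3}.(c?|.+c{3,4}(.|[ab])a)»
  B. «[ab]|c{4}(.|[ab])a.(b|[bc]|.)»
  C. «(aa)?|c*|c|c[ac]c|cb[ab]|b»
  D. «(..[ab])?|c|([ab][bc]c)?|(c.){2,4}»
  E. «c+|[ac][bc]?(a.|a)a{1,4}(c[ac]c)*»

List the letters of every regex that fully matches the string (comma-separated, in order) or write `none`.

C, D

A → no match — must start with 'a'
B → no match
C → match
D → match
E → no match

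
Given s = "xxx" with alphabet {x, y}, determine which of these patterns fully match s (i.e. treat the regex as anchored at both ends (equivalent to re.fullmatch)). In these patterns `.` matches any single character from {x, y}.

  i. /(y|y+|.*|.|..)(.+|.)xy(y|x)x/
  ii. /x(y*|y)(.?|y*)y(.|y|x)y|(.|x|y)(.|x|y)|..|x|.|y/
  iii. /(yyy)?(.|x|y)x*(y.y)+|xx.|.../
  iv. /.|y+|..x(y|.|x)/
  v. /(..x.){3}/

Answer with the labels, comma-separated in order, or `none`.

i → no match
ii → no match
iii → match
iv → no match
v → no match

iii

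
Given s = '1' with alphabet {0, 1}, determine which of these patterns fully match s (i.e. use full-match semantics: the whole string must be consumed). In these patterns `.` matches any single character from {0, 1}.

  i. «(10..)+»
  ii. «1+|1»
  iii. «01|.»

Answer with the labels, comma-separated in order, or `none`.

i → no match — must start with '10'
ii → match
iii → match

ii, iii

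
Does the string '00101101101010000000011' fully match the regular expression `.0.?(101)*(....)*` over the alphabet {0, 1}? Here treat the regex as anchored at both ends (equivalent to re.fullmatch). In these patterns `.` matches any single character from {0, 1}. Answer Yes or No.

Yes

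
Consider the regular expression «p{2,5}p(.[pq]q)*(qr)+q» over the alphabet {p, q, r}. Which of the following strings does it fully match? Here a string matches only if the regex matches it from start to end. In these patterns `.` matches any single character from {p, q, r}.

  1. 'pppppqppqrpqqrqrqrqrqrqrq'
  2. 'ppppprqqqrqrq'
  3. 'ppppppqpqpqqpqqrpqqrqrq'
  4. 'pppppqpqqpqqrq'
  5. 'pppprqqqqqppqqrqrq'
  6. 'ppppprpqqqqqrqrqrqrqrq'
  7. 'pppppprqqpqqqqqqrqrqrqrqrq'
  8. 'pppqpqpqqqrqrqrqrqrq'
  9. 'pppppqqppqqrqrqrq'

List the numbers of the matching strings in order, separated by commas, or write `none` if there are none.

1, 2, 3, 4, 5, 6, 7, 8, 9

1 → match
2 → match
3 → match
4 → match
5 → match
6 → match
7 → match
8 → match
9 → match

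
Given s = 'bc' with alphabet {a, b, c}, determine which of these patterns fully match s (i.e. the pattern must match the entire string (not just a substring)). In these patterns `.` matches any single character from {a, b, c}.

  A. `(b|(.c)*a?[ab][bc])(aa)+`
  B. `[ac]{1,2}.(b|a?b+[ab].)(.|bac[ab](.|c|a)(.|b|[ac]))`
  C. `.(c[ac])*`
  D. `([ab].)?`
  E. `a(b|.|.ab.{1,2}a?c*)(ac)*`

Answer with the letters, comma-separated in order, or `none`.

D

A → no match — must end with 'aa'
B → no match
C → no match
D → match
E → no match — must start with 'a'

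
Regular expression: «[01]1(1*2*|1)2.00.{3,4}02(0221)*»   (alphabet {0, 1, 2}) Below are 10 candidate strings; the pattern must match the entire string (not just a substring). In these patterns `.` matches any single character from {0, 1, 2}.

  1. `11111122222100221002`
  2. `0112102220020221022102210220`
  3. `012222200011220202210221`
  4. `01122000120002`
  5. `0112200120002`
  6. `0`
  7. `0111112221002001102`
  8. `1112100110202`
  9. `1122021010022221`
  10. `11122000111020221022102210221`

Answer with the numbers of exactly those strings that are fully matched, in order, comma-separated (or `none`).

1, 3, 4, 5, 8, 10

1 → match
2 → no match
3 → match
4 → match
5 → match
6 → no match
7 → no match
8 → match
9 → no match
10 → match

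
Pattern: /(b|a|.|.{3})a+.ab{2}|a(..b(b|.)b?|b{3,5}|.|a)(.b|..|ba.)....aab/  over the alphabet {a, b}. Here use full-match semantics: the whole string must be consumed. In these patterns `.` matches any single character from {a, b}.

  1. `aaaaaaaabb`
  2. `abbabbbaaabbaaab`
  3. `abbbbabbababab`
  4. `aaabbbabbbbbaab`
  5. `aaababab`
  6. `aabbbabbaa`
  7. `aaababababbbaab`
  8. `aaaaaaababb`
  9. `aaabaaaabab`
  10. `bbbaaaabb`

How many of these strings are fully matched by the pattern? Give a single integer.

1. `aaaaaaaabb` → match
2 → no match
3 → no match
4 → match
5. `aaababab` → no match
6. `aabbbabbaa` → no match
7 → match
8. `aaaaaaababb` → match
9. `aaabaaaabab` → no match
10. `bbbaaaabb` → match
Total matched: 5

5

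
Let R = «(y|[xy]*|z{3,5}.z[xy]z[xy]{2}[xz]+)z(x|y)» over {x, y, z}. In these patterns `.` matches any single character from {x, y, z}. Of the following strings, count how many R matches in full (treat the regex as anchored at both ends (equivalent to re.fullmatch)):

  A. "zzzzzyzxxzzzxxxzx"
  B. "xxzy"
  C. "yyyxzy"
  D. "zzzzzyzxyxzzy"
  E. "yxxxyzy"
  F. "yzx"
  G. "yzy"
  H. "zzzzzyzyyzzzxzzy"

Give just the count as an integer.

A → match
B → match
C → match
D → match
E → match
F → match
G → match
H → match
Total matched: 8

8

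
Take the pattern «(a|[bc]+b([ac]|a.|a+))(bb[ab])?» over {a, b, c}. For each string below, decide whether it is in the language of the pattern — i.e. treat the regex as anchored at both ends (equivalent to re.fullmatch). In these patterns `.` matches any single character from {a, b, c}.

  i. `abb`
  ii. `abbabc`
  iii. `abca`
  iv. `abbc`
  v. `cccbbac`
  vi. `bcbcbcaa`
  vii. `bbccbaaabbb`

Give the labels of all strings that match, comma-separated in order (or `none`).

i → no match
ii → no match
iii → no match
iv → no match
v → match
vi → no match
vii → match

v, vii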